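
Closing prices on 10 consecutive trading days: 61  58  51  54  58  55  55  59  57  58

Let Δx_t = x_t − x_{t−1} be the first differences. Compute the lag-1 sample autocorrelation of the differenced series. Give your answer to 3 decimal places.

-0.093

First differences Δx: -3, -7, 3, 4, -3, 0, 4, -2, 1
Mean of differences = -0.3333
Numerator Σ(Δx_t−Δx̄)(Δx_{t+1}−Δx̄) = -10.4444
Denominator Σ(Δx_t−Δx̄)² = 112.0000
r_1(Δx) = -10.4444 / 112.0000 = -0.093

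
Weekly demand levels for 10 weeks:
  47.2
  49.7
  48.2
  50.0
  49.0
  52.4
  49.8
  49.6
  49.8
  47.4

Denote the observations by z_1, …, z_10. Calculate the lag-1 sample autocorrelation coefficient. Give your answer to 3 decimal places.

-0.116

Mean z̄ = (47.2 + 49.7 + 48.2 + 50.0 + 49.0 + 52.4 + 49.8 + 49.6 + 49.8 + 47.4)/10 = 49.3100
Numerator Σ_{t=1}^{9}(z_t−z̄)(z_{t+1}−z̄) = -2.3311
Denominator Σ(z_t−z̄)² = 20.1690
r_1 = -2.3311 / 20.1690 = -0.116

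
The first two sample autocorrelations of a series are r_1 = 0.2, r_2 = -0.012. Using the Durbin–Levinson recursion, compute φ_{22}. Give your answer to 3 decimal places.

φ_{22} = (r_2 − r_1²) / (1 − r_1²)
r_1² = (0.2)² = 0.04
Numerator = -0.012 − 0.0400 = -0.0520; denominator = 1 − 0.0400 = 0.9600
φ_{22} = -0.0520 / 0.9600 = -0.054

-0.054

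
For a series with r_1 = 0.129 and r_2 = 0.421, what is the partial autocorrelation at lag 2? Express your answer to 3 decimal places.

φ_{22} = (r_2 − r_1²) / (1 − r_1²)
r_1² = (0.129)² = 0.016641
Numerator = 0.421 − 0.0166 = 0.4044; denominator = 1 − 0.0166 = 0.9834
φ_{22} = 0.4044 / 0.9834 = 0.411

0.411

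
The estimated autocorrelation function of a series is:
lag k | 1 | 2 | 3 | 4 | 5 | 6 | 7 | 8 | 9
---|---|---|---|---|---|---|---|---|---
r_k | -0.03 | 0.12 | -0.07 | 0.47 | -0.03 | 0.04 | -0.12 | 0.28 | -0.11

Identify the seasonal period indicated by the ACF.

4

The largest autocorrelation is r_4 = 0.47, with a weaker echo at lag 8 (0.28); the remaining lags stay at or below 0.12.
The dominant spike at lag 4 indicates a seasonal period of 4.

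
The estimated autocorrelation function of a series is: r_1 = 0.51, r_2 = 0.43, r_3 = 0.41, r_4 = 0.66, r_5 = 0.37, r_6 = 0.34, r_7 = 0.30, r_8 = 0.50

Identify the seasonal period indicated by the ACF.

The largest autocorrelation is r_4 = 0.66; the remaining lags stay at or below 0.51. The elevated value at lag 1 (0.51), dropping to 0.43 at lag 2, reflects decaying short-term dependence rather than seasonality.
The dominant spike at lag 4 indicates a seasonal period of 4.

4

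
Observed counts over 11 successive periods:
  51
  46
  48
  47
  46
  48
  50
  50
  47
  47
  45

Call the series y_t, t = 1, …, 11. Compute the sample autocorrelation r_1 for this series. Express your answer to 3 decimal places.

0.031

Mean ȳ = (51 + 46 + 48 + 47 + 46 + 48 + 50 + 50 + 47 + 47 + 45)/11 = 47.7273
Numerator Σ_{t=1}^{10}(y_t−ȳ)(y_{t+1}−ȳ) = 1.1074
Denominator Σ(y_t−ȳ)² = 36.1818
r_1 = 1.1074 / 36.1818 = 0.031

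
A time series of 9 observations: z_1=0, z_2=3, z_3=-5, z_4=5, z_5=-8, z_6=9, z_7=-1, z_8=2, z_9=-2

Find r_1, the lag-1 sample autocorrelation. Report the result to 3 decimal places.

Mean z̄ = (0 + 3 − 5 + 5 − 8 + 9 − 1 + 2 − 2)/9 = 0.3333
Numerator Σ_{t=1}^{8}(z_t−z̄)(z_{t+1}−z̄) = -168.7778
Denominator Σ(z_t−z̄)² = 212.0000
r_1 = -168.7778 / 212.0000 = -0.796

-0.796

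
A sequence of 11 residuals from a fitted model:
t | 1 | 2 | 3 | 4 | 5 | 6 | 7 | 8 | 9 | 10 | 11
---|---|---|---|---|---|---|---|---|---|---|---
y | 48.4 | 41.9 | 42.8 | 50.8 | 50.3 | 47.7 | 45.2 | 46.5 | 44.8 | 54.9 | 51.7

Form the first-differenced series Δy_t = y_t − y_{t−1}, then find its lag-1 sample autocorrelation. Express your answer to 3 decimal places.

First differences Δy: -6.5, 0.9, 8.0, -0.5, -2.6, -2.5, 1.3, -1.7, 10.1, -3.2
Mean of differences = 0.3300
Numerator Σ(Δy_t−Δȳ)(Δy_{t+1}−Δȳ) = -54.1989
Denominator Σ(Δy_t−Δȳ)² = 236.0610
r_1(Δy) = -54.1989 / 236.0610 = -0.230

-0.230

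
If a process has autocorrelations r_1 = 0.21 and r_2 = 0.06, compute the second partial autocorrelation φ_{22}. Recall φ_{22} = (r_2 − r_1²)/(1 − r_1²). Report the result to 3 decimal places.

φ_{22} = (r_2 − r_1²) / (1 − r_1²)
r_1² = (0.21)² = 0.0441
Numerator = 0.06 − 0.0441 = 0.0159; denominator = 1 − 0.0441 = 0.9559
φ_{22} = 0.0159 / 0.9559 = 0.017

0.017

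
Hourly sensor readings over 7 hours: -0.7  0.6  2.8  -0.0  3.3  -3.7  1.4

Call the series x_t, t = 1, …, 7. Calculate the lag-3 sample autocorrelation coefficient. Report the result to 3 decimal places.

-0.277

Mean x̄ = (-0.7 + 0.6 + 2.8 − 0.0 + 3.3 − 3.7 + 1.4)/7 = 0.5286
Σ(x_t−x̄)(x_{t+3}−x̄) = (0.6494) + (0.1980) + (-9.6049) + (-0.4606) = -9.2182
Denominator Σ(x_t−x̄)² = 33.2743
r_3 = -9.2182 / 33.2743 = -0.277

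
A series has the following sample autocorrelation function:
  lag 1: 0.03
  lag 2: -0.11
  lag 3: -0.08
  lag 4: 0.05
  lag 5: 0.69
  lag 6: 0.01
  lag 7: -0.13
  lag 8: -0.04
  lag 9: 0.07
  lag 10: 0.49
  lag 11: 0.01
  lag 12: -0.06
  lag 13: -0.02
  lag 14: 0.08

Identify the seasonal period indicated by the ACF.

5

The largest autocorrelation is r_5 = 0.69, with a weaker echo at lag 10 (0.49); the remaining lags stay at or below 0.08.
The dominant spike at lag 5 indicates a seasonal period of 5.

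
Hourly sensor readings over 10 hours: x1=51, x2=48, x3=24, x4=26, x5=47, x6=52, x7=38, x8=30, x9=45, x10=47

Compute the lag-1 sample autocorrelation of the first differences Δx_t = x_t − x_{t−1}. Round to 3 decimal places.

First differences Δx: -3, -24, 2, 21, 5, -14, -8, 15, 2
Mean of differences = -0.4444
Numerator Σ(Δx_t−Δx̄)(Δx_{t+1}−Δx̄) = 121.4691
Denominator Σ(Δx_t−Δx̄)² = 1542.2222
r_1(Δx) = 121.4691 / 1542.2222 = 0.079

0.079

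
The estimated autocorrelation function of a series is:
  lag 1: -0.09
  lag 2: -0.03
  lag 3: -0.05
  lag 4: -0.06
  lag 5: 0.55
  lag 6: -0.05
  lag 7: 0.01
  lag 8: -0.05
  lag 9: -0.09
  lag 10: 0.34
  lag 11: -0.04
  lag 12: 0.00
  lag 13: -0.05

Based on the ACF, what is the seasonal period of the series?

5

The largest autocorrelation is r_5 = 0.55, with a weaker echo at lag 10 (0.34); the remaining lags stay at or below 0.01.
The dominant spike at lag 5 indicates a seasonal period of 5.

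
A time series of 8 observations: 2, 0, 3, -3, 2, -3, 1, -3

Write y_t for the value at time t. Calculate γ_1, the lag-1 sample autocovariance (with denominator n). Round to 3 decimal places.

Mean ȳ = (2 + 0 + 3 − 3 + 2 − 3 + 1 − 3)/8 = -0.1250
Deviations: 2.1250, 0.1250, 3.1250, -2.8750, 2.1250, -2.8750, 1.1250, -2.8750
Σ_{t=1}^{7}(y_t−ȳ)(y_{t+1}−ȳ) = -27.0156
γ_1 = -27.0156 / 8 = -3.377

-3.377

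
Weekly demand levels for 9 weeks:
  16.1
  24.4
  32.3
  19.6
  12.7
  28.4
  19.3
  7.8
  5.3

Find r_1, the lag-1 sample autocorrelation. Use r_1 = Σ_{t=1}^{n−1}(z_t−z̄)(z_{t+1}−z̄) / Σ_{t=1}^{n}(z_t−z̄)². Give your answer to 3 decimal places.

0.245

Mean z̄ = (16.1 + 24.4 + 32.3 + 19.6 + 12.7 + 28.4 + 19.3 + 7.8 + 5.3)/9 = 18.4333
Numerator Σ_{t=1}^{8}(z_t−z̄)(z_{t+1}−z̄) = 160.2356
Denominator Σ(z_t−z̄)² = 653.2000
r_1 = 160.2356 / 653.2000 = 0.245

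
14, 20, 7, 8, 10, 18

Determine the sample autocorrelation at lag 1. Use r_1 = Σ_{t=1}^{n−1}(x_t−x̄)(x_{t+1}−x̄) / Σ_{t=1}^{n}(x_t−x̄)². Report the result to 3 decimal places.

-0.043

Mean x̄ = (14 + 20 + 7 + 8 + 10 + 18)/6 = 12.8333
Deviations from mean: 1.1667, 7.1667, -5.8333, -4.8333, -2.8333, 5.1667
Σ(x_t−x̄)(x_{t+1}−x̄) = (8.3611) + (-41.8056) + (28.1944) + (13.6944) + (-14.6389) = -6.1944
Denominator Σ(x_t−x̄)² = 144.8333
r_1 = -6.1944 / 144.8333 = -0.043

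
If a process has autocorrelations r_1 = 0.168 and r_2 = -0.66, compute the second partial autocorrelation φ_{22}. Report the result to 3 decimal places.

φ_{22} = (r_2 − r_1²) / (1 − r_1²)
r_1² = (0.168)² = 0.028224
Numerator = -0.66 − 0.0282 = -0.6882; denominator = 1 − 0.0282 = 0.9718
φ_{22} = -0.6882 / 0.9718 = -0.708

-0.708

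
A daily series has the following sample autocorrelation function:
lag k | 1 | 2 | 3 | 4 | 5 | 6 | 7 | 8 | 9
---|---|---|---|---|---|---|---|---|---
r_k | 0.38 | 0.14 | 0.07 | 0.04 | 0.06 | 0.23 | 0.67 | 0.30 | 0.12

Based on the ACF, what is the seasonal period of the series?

7

The largest autocorrelation is r_7 = 0.67; the remaining lags stay at or below 0.38. The elevated value at lag 1 (0.38), dropping to 0.14 at lag 2, reflects decaying short-term dependence rather than seasonality.
The dominant spike at lag 7 indicates a seasonal period of 7.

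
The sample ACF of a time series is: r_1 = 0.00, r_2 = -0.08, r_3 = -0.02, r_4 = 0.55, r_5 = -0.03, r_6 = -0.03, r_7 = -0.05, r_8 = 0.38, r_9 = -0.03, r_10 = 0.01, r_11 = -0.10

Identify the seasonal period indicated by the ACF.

The largest autocorrelation is r_4 = 0.55, with a weaker echo at lag 8 (0.38); the remaining lags stay at or below 0.01.
The dominant spike at lag 4 indicates a seasonal period of 4.

4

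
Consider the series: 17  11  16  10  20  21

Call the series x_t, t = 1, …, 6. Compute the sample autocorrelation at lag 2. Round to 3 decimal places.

Mean x̄ = (17 + 11 + 16 + 10 + 20 + 21)/6 = 15.8333
Deviations from mean: 1.1667, -4.8333, 0.1667, -5.8333, 4.1667, 5.1667
Σ(x_t−x̄)(x_{t+2}−x̄) = (0.1944) + (28.1944) + (0.6944) + (-30.1389) = -1.0556
Denominator Σ(x_t−x̄)² = 102.8333
r_2 = -1.0556 / 102.8333 = -0.010

-0.010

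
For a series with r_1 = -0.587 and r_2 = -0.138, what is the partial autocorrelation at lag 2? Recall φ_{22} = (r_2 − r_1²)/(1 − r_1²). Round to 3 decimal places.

-0.736

φ_{22} = (r_2 − r_1²) / (1 − r_1²)
r_1² = (-0.587)² = 0.344569
Numerator = -0.138 − 0.3446 = -0.4826; denominator = 1 − 0.3446 = 0.6554
φ_{22} = -0.4826 / 0.6554 = -0.736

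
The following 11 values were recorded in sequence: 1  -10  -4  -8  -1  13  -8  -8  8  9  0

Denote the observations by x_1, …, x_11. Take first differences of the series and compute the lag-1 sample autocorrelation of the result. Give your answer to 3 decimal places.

-0.255

First differences Δx: -11, 6, -4, 7, 14, -21, 0, 16, 1, -9
Mean of differences = -0.1000
Numerator Σ(Δx_t−Δx̄)(Δx_{t+1}−Δx̄) = -305.1100
Denominator Σ(Δx_t−Δx̄)² = 1196.9000
r_1(Δx) = -305.1100 / 1196.9000 = -0.255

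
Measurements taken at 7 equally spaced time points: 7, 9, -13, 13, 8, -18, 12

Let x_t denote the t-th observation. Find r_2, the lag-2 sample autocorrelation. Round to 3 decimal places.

-0.262

Mean x̄ = (7 + 9 − 13 + 13 + 8 − 18 + 12)/7 = 2.5714
Numerator Σ_{t=1}^{5}(x_t−x̄)(x_{t+2}−x̄) = -249.7959
Denominator Σ(x_t−x̄)² = 953.7143
r_2 = -249.7959 / 953.7143 = -0.262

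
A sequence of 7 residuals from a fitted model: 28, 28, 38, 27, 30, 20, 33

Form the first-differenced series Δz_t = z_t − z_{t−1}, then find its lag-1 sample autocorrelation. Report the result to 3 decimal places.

-0.600

First differences Δz: 0, 10, -11, 3, -10, 13
Mean of differences = 0.8333
Numerator Σ(Δz_t−Δz̄)(Δz_{t+1}−Δz̄) = -297.0278
Denominator Σ(Δz_t−Δz̄)² = 494.8333
r_1(Δz) = -297.0278 / 494.8333 = -0.600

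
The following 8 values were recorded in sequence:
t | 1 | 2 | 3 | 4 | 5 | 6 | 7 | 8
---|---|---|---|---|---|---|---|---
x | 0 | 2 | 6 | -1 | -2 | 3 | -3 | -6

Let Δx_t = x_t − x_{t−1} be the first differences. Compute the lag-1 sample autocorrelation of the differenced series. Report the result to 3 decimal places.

First differences Δx: 2, 4, -7, -1, 5, -6, -3
Mean of differences = -0.8571
Numerator Σ(Δx_t−Δx̄)(Δx_{t+1}−Δx̄) = -35.0204
Denominator Σ(Δx_t−Δx̄)² = 134.8571
r_1(Δx) = -35.0204 / 134.8571 = -0.260

-0.260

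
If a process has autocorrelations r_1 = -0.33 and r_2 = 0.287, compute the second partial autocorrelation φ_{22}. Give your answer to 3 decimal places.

φ_{22} = (r_2 − r_1²) / (1 − r_1²)
r_1² = (-0.33)² = 0.1089
Numerator = 0.287 − 0.1089 = 0.1781; denominator = 1 − 0.1089 = 0.8911
φ_{22} = 0.1781 / 0.8911 = 0.200

0.200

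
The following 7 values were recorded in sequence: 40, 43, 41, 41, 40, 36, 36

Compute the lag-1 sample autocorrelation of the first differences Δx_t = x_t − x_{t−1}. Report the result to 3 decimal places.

First differences Δx: 3, -2, 0, -1, -4, 0
Mean of differences = -0.6667
Numerator Σ(Δx_t−Δx̄)(Δx_{t+1}−Δx̄) = -7.1111
Denominator Σ(Δx_t−Δx̄)² = 27.3333
r_1(Δx) = -7.1111 / 27.3333 = -0.260

-0.260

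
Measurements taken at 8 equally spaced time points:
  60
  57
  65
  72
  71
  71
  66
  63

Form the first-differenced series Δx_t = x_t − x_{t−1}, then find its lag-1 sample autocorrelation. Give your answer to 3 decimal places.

0.231

First differences Δx: -3, 8, 7, -1, 0, -5, -3
Mean of differences = 0.4286
Numerator Σ(Δx_t−Δx̄)(Δx_{t+1}−Δx̄) = 35.9592
Denominator Σ(Δx_t−Δx̄)² = 155.7143
r_1(Δx) = 35.9592 / 155.7143 = 0.231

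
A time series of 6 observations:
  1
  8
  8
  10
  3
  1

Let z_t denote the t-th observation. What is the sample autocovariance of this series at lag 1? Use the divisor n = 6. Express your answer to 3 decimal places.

Mean z̄ = (1 + 8 + 8 + 10 + 3 + 1)/6 = 5.1667
Σ_{t=1}^{5}(z_t−z̄)(z_{t+1}−z̄) = 8.4722
γ_1 = 8.4722 / 6 = 1.412

1.412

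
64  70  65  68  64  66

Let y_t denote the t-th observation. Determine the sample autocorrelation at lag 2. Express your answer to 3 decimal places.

Mean ȳ = (64 + 70 + 65 + 68 + 64 + 66)/6 = 66.1667
Deviations from mean: -2.1667, 3.8333, -1.1667, 1.8333, -2.1667, -0.1667
Σ(y_t−ȳ)(y_{t+2}−ȳ) = (2.5278) + (7.0278) + (2.5278) + (-0.3056) = 11.7778
Denominator Σ(y_t−ȳ)² = 28.8333
r_2 = 11.7778 / 28.8333 = 0.408

0.408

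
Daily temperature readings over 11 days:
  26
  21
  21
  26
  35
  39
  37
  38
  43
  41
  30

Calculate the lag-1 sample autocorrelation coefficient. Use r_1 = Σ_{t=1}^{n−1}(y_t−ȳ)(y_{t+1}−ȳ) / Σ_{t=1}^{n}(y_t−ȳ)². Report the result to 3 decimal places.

0.725

Mean ȳ = (26 + 21 + 21 + 26 + 35 + 39 + 37 + 38 + 43 + 41 + 30)/11 = 32.4545
Numerator Σ_{t=1}^{10}(y_t−ȳ)(y_{t+1}−ȳ) = 461.8843
Denominator Σ(y_t−ȳ)² = 636.7273
r_1 = 461.8843 / 636.7273 = 0.725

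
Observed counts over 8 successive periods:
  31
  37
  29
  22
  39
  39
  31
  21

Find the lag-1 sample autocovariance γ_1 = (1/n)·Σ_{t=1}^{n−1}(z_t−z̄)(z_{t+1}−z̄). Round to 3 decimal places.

-0.424

Mean z̄ = (31 + 37 + 29 + 22 + 39 + 39 + 31 + 21)/8 = 31.1250
Σ_{t=1}^{7}(z_t−z̄)(z_{t+1}−z̄) = -3.3906
γ_1 = -3.3906 / 8 = -0.424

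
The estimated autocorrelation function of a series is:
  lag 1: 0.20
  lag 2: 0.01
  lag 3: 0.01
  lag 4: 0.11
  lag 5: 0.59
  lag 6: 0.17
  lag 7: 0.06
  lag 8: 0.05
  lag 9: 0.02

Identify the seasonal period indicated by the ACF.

The largest autocorrelation is r_5 = 0.59; the remaining lags stay at or below 0.20. The elevated value at lag 1 (0.20), dropping to 0.01 at lag 2, reflects decaying short-term dependence rather than seasonality.
The dominant spike at lag 5 indicates a seasonal period of 5.

5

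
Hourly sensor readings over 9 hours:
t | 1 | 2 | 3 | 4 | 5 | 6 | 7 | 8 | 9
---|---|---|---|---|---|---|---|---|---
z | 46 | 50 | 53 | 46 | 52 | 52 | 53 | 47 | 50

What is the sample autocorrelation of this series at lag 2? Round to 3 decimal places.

Mean z̄ = (46 + 50 + 53 + 46 + 52 + 52 + 53 + 47 + 50)/9 = 49.8889
Σ(z_t−z̄)(z_{t+2}−z̄) = (-12.0988) + (-0.4321) + (6.5679) + (-8.2099) + (6.5679) + (-6.0988) + (0.3457) = -13.3580
Denominator Σ(z_t−z̄)² = 66.8889
r_2 = -13.3580 / 66.8889 = -0.200

-0.200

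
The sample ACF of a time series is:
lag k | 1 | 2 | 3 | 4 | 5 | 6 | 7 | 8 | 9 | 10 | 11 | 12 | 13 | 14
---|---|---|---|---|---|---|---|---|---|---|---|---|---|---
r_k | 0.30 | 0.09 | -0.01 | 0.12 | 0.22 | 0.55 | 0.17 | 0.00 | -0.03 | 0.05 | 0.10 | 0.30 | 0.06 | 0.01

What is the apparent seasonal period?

6

The largest autocorrelation is r_6 = 0.55; the remaining lags stay at or below 0.30. The elevated value at lag 1 (0.30), dropping to 0.09 at lag 2, reflects decaying short-term dependence rather than seasonality.
The dominant spike at lag 6 indicates a seasonal period of 6.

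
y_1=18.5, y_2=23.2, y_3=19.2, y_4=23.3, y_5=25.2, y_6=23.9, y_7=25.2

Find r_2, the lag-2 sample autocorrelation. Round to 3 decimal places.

0.297

Mean ȳ = (18.5 + 23.2 + 19.2 + 23.3 + 25.2 + 23.9 + 25.2)/7 = 22.6429
Deviations from mean: -4.1429, 0.5571, -3.4429, 0.6571, 2.5571, 1.2571, 2.5571
Σ(y_t−ȳ)(y_{t+2}−ȳ) = (14.2633) + (0.3661) + (-8.8039) + (0.8261) + (6.5390) = 13.1906
Denominator Σ(y_t−ȳ)² = 44.4171
r_2 = 13.1906 / 44.4171 = 0.297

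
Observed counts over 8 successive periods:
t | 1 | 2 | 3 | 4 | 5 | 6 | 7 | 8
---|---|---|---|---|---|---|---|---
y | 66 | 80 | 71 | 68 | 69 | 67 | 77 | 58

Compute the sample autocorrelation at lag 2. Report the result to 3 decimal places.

Mean ȳ = (66 + 80 + 71 + 68 + 69 + 67 + 77 + 58)/8 = 69.5000
Σ(y_t−ȳ)(y_{t+2}−ȳ) = (-5.2500) + (-15.7500) + (-0.7500) + (3.7500) + (-3.7500) + (28.7500) = 7.0000
Denominator Σ(y_t−ȳ)² = 322.0000
r_2 = 7.0000 / 322.0000 = 0.022

0.022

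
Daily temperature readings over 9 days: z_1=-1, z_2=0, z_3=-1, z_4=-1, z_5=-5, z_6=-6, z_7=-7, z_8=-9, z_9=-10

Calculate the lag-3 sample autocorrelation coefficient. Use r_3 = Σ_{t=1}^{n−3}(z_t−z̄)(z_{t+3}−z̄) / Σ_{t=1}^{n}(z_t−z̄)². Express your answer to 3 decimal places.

Mean z̄ = (-1 + 0 − 1 − 1 − 5 − 6 − 7 − 9 − 10)/9 = -4.4444
Numerator Σ_{t=1}^{6}(z_t−z̄)(z_{t+3}−z̄) = 6.4074
Denominator Σ(z_t−z̄)² = 116.2222
r_3 = 6.4074 / 116.2222 = 0.055

0.055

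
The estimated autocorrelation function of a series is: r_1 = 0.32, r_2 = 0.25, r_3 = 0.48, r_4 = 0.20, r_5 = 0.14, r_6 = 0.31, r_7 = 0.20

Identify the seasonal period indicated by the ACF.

3

The largest autocorrelation is r_3 = 0.48; the remaining lags stay at or below 0.32. The elevated value at lag 1 (0.32), dropping to 0.25 at lag 2, reflects decaying short-term dependence rather than seasonality.
The dominant spike at lag 3 indicates a seasonal period of 3.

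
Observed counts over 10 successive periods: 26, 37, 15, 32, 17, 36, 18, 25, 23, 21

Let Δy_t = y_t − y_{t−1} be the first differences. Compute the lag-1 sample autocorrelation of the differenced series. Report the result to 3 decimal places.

First differences Δy: 11, -22, 17, -15, 19, -18, 7, -2, -2
Mean of differences = -0.5556
Numerator Σ(Δy_t−Δȳ)(Δy_{t+1}−Δȳ) = -1642.0864
Denominator Σ(Δy_t−Δȳ)² = 1858.2222
r_1(Δy) = -1642.0864 / 1858.2222 = -0.884

-0.884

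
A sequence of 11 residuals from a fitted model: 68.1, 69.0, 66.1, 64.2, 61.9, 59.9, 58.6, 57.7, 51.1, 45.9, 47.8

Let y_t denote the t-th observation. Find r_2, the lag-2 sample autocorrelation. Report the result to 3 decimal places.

0.392

Mean ȳ = (68.1 + 69.0 + 66.1 + 64.2 + 61.9 + 59.9 + 58.6 + 57.7 + 51.1 + 45.9 + 47.8)/11 = 59.1182
Numerator Σ_{t=1}^{9}(y_t−ȳ)(y_{t+2}−ȳ) = 247.4239
Denominator Σ(y_t−ȳ)² = 630.6364
r_2 = 247.4239 / 630.6364 = 0.392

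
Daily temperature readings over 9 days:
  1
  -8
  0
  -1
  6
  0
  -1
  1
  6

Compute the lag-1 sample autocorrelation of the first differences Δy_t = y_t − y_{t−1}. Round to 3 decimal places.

First differences Δy: -9, 8, -1, 7, -6, -1, 2, 5
Mean of differences = 0.6250
Numerator Σ(Δy_t−Δȳ)(Δy_{t+1}−Δȳ) = -121.0156
Denominator Σ(Δy_t−Δȳ)² = 257.8750
r_1(Δy) = -121.0156 / 257.8750 = -0.469

-0.469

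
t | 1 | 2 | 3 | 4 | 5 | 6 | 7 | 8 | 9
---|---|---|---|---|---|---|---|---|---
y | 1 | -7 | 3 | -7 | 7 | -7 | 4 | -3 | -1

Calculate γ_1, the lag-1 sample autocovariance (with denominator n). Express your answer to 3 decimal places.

Mean ȳ = (1 − 7 + 3 − 7 + 7 − 7 + 4 − 3 − 1)/9 = -1.1111
Σ_{t=1}^{8}(y_t−ȳ)(y_{t+1}−ȳ) = -196.3457
γ_1 = -196.3457 / 9 = -21.816

-21.816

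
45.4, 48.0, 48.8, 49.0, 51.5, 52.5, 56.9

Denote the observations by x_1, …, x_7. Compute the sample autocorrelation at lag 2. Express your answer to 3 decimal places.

Mean x̄ = (45.4 + 48.0 + 48.8 + 49.0 + 51.5 + 52.5 + 56.9)/7 = 50.3000
Deviations from mean: -4.9000, -2.3000, -1.5000, -1.3000, 1.2000, 2.2000, 6.6000
Numerator Σ_{t=1}^{5}(x_t−x̄)(x_{t+2}−x̄) = 13.6000
Denominator Σ(x_t−x̄)² = 83.0800
r_2 = 13.6000 / 83.0800 = 0.164

0.164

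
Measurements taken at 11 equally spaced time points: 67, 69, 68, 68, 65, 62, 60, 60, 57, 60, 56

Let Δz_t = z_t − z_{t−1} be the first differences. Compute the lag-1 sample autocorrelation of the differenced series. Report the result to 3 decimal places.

-0.391

First differences Δz: 2, -1, 0, -3, -3, -2, 0, -3, 3, -4
Mean of differences = -1.1000
Numerator Σ(Δz_t−Δz̄)(Δz_{t+1}−Δz̄) = -19.1100
Denominator Σ(Δz_t−Δz̄)² = 48.9000
r_1(Δz) = -19.1100 / 48.9000 = -0.391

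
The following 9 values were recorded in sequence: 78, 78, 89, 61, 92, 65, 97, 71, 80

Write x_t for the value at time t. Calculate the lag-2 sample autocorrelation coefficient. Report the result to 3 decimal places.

0.639

Mean x̄ = (78 + 78 + 89 + 61 + 92 + 65 + 97 + 71 + 80)/9 = 79.0000
Numerator Σ_{t=1}^{7}(x_t−x̄)(x_{t+2}−x̄) = 754.0000
Denominator Σ(x_t−x̄)² = 1180.0000
r_2 = 754.0000 / 1180.0000 = 0.639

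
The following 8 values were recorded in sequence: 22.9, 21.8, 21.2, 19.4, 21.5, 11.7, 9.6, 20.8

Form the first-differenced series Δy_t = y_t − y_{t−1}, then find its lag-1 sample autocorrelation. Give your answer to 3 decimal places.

-0.125

First differences Δy: -1.1, -0.6, -1.8, 2.1, -9.8, -2.1, 11.2
Mean of differences = -0.3000
Numerator Σ(Δy_t−Δȳ)(Δy_{t+1}−Δȳ) = -29.3100
Denominator Σ(Δy_t−Δȳ)² = 234.4800
r_1(Δy) = -29.3100 / 234.4800 = -0.125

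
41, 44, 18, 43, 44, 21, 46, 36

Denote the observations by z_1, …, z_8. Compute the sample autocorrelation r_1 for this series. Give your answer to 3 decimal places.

-0.524

Mean z̄ = (41 + 44 + 18 + 43 + 44 + 21 + 46 + 36)/8 = 36.6250
Σ(z_t−z̄)(z_{t+1}−z̄) = (32.2656) + (-137.3594) + (-118.7344) + (47.0156) + (-115.2344) + (-146.4844) + (-5.8594) = -444.3906
Denominator Σ(z_t−z̄)² = 847.8750
r_1 = -444.3906 / 847.8750 = -0.524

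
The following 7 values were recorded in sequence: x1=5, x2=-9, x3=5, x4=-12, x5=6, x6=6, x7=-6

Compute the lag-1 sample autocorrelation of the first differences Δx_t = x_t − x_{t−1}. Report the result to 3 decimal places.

-0.634

First differences Δx: -14, 14, -17, 18, 0, -12
Mean of differences = -1.8333
Numerator Σ(Δx_t−Δx̄)(Δx_{t+1}−Δx̄) = -715.8611
Denominator Σ(Δx_t−Δx̄)² = 1128.8333
r_1(Δx) = -715.8611 / 1128.8333 = -0.634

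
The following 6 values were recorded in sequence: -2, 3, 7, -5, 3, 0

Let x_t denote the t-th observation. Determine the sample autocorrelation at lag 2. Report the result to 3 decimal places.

-0.133

Mean x̄ = (-2 + 3 + 7 − 5 + 3 + 0)/6 = 1.0000
Deviations from mean: -3.0000, 2.0000, 6.0000, -6.0000, 2.0000, -1.0000
Numerator Σ_{t=1}^{4}(x_t−x̄)(x_{t+2}−x̄) = -12.0000
Denominator Σ(x_t−x̄)² = 90.0000
r_2 = -12.0000 / 90.0000 = -0.133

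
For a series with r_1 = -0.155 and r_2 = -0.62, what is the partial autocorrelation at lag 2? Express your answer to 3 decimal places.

φ_{22} = (r_2 − r_1²) / (1 − r_1²)
r_1² = (-0.155)² = 0.024025
Numerator = -0.62 − 0.0240 = -0.6440; denominator = 1 − 0.0240 = 0.9760
φ_{22} = -0.6440 / 0.9760 = -0.660

-0.660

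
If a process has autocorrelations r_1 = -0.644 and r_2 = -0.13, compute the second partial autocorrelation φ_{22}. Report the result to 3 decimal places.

φ_{22} = (r_2 − r_1²) / (1 − r_1²)
r_1² = (-0.644)² = 0.414736
Numerator = -0.13 − 0.4147 = -0.5447; denominator = 1 − 0.4147 = 0.5853
φ_{22} = -0.5447 / 0.5853 = -0.931

-0.931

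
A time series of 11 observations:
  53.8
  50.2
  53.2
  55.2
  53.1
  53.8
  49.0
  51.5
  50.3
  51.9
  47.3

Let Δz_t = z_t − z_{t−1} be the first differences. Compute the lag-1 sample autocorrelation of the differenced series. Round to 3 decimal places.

-0.462

First differences Δz: -3.6, 3.0, 2.0, -2.1, 0.7, -4.8, 2.5, -1.2, 1.6, -4.6
Mean of differences = -0.6500
Numerator Σ(Δz_t−Δz̄)(Δz_{t+1}−Δz̄) = -37.4275
Denominator Σ(Δz_t−Δz̄)² = 81.0850
r_1(Δz) = -37.4275 / 81.0850 = -0.462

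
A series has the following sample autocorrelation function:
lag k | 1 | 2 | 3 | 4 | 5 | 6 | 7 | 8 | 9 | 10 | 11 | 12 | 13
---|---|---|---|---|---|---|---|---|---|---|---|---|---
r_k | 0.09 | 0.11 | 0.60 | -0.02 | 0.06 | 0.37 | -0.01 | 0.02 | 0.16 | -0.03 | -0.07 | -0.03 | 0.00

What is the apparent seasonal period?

3

The largest autocorrelation is r_3 = 0.60, with weaker echoes at lags 6 (0.37) and 9 (0.16); the remaining lags stay at or below 0.11.
The dominant spike at lag 3 indicates a seasonal period of 3.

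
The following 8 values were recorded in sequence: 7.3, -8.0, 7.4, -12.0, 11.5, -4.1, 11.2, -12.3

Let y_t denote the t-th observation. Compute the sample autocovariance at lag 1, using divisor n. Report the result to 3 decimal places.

Mean ȳ = (7.3 − 8.0 + 7.4 − 12.0 + 11.5 − 4.1 + 11.2 − 12.3)/8 = 0.1250
Σ_{t=1}^{7}(y_t−ȳ)(y_{t+1}−ȳ) = -575.9956
γ_1 = -575.9956 / 8 = -71.999

-71.999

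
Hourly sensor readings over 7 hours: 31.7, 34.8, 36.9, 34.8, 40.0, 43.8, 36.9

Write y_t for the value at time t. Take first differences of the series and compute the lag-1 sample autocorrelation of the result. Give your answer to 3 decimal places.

First differences Δy: 3.1, 2.1, -2.1, 5.2, 3.8, -6.9
Mean of differences = 0.8667
Numerator Σ(Δy_t−Δȳ)(Δy_{t+1}−Δȳ) = -23.8311
Denominator Σ(Δy_t−Δȳ)² = 103.0133
r_1(Δy) = -23.8311 / 103.0133 = -0.231

-0.231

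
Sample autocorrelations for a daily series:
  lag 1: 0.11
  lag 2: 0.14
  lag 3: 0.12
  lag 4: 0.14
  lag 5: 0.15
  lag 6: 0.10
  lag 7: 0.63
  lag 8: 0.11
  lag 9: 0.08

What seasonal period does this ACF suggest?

7

The largest autocorrelation is r_7 = 0.63; the remaining lags stay at or below 0.15.
The dominant spike at lag 7 indicates a seasonal period of 7.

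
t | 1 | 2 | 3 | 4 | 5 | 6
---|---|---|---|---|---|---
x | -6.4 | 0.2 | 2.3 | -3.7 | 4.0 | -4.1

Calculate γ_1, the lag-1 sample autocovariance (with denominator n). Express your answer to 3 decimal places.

Mean x̄ = (-6.4 + 0.2 + 2.3 − 3.7 + 4.0 − 4.1)/6 = -1.2833
Deviations: -5.1167, 1.4833, 3.5833, -2.4167, 5.2833, -2.8167
Σ_{t=1}^{5}(x_t−x̄)(x_{t+1}−x̄) = -38.5836
γ_1 = -38.5836 / 6 = -6.431

-6.431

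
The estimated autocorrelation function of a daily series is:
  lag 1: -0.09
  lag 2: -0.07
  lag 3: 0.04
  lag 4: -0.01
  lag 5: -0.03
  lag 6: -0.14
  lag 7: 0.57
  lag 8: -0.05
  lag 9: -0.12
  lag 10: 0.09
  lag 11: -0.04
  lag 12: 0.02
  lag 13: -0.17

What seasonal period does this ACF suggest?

7

The largest autocorrelation is r_7 = 0.57; the remaining lags stay at or below 0.09.
The dominant spike at lag 7 indicates a seasonal period of 7.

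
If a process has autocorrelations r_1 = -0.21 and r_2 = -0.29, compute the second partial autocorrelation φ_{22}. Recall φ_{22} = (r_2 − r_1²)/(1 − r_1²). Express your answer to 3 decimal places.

φ_{22} = (r_2 − r_1²) / (1 − r_1²)
r_1² = (-0.21)² = 0.0441
Numerator = -0.29 − 0.0441 = -0.3341; denominator = 1 − 0.0441 = 0.9559
φ_{22} = -0.3341 / 0.9559 = -0.350

-0.350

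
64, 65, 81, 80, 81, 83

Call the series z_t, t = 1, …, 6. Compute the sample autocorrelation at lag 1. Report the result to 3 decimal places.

0.403

Mean z̄ = (64 + 65 + 81 + 80 + 81 + 83)/6 = 75.6667
Deviations from mean: -11.6667, -10.6667, 5.3333, 4.3333, 5.3333, 7.3333
Σ(z_t−z̄)(z_{t+1}−z̄) = (124.4444) + (-56.8889) + (23.1111) + (23.1111) + (39.1111) = 152.8889
Denominator Σ(z_t−z̄)² = 379.3333
r_1 = 152.8889 / 379.3333 = 0.403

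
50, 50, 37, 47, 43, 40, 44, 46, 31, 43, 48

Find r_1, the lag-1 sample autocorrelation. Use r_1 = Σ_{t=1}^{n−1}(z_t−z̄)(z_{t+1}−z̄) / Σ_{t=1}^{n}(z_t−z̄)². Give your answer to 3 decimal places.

-0.149

Mean z̄ = (50 + 50 + 37 + 47 + 43 + 40 + 44 + 46 + 31 + 43 + 48)/11 = 43.5455
Numerator Σ_{t=1}^{10}(z_t−z̄)(z_{t+1}−z̄) = -50.0248
Denominator Σ(z_t−z̄)² = 334.7273
r_1 = -50.0248 / 334.7273 = -0.149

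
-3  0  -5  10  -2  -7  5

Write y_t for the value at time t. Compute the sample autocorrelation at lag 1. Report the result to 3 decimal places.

-0.436

Mean ȳ = (-3 + 0 − 5 + 10 − 2 − 7 + 5)/7 = -0.2857
Deviations from mean: -2.7143, 0.2857, -4.7143, 10.2857, -1.7143, -6.7143, 5.2857
Numerator Σ_{t=1}^{6}(y_t−ȳ)(y_{t+1}−ȳ) = -92.2245
Denominator Σ(y_t−ȳ)² = 211.4286
r_1 = -92.2245 / 211.4286 = -0.436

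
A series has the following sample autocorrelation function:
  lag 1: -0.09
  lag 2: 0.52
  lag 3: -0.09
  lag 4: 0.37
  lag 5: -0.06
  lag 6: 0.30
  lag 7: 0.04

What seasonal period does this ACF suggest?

2

The largest autocorrelation is r_2 = 0.52, with weaker echoes at lags 4 (0.37) and 6 (0.30); the remaining lags stay at or below 0.04.
The dominant spike at lag 2 indicates a seasonal period of 2.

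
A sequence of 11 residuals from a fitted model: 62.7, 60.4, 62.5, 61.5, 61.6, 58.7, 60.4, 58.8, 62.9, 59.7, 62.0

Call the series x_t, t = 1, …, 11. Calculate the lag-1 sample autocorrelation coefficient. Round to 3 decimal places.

Mean x̄ = (62.7 + 60.4 + 62.5 + 61.5 + 61.6 + 58.7 + 60.4 + 58.8 + 62.9 + 59.7 + 62.0)/11 = 61.0182
Numerator Σ_{t=1}^{10}(x_t−x̄)(x_{t+1}−x̄) = -7.4549
Denominator Σ(x_t−x̄)² = 22.8964
r_1 = -7.4549 / 22.8964 = -0.326

-0.326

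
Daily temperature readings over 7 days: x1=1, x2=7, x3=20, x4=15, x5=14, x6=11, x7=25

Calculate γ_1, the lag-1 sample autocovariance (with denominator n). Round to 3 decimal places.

2.764

Mean x̄ = (1 + 7 + 20 + 15 + 14 + 11 + 25)/7 = 13.2857
Σ_{t=1}^{6}(x_t−x̄)(x_{t+1}−x̄) = 19.3469
γ_1 = 19.3469 / 7 = 2.764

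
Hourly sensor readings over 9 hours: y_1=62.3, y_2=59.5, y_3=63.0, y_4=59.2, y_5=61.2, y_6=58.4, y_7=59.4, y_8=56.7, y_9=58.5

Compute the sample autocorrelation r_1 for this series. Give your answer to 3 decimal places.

-0.019

Mean ȳ = (62.3 + 59.5 + 63.0 + 59.2 + 61.2 + 58.4 + 59.4 + 56.7 + 58.5)/9 = 59.8000
Numerator Σ_{t=1}^{8}(y_t−ȳ)(y_{t+1}−ȳ) = -0.6000
Denominator Σ(y_t−ȳ)² = 32.3200
r_1 = -0.6000 / 32.3200 = -0.019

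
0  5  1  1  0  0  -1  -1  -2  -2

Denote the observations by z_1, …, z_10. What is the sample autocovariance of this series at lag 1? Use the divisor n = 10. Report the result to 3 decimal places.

Mean z̄ = (0 + 5 + 1 + 1 + 0 + 0 − 1 − 1 − 2 − 2)/10 = 0.1000
Σ_{t=1}^{9}(z_t−z̄)(z_{t+1}−z̄) = 12.6900
γ_1 = 12.6900 / 10 = 1.269

1.269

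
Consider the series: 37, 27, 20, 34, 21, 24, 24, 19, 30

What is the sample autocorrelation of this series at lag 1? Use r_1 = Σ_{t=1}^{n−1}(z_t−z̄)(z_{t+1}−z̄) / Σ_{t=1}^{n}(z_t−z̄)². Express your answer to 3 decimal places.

-0.251

Mean z̄ = (37 + 27 + 20 + 34 + 21 + 24 + 24 + 19 + 30)/9 = 26.2222
Numerator Σ_{t=1}^{8}(z_t−z̄)(z_{t+1}−z̄) = -80.1605
Denominator Σ(z_t−z̄)² = 319.5556
r_1 = -80.1605 / 319.5556 = -0.251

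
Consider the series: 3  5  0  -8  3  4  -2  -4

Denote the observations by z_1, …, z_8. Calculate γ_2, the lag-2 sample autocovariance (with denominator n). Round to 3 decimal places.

Mean z̄ = (3 + 5 + 0 − 8 + 3 + 4 − 2 − 4)/8 = 0.1250
Deviations: 2.8750, 4.8750, -0.1250, -8.1250, 2.8750, 3.8750, -2.1250, -4.1250
Σ_{t=1}^{6}(z_t−z̄)(z_{t+2}−z̄) = -93.9063
γ_2 = -93.9063 / 8 = -11.738

-11.738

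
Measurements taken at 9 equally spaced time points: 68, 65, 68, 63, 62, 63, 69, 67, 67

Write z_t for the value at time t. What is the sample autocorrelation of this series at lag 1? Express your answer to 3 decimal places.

0.146

Mean z̄ = (68 + 65 + 68 + 63 + 62 + 63 + 69 + 67 + 67)/9 = 65.7778
Numerator Σ_{t=1}^{8}(z_t−z̄)(z_{t+1}−z̄) = 7.8395
Denominator Σ(z_t−z̄)² = 53.5556
r_1 = 7.8395 / 53.5556 = 0.146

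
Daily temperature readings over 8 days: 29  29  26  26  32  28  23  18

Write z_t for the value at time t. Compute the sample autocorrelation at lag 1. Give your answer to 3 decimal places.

0.276

Mean z̄ = (29 + 29 + 26 + 26 + 32 + 28 + 23 + 18)/8 = 26.3750
Numerator Σ_{t=1}^{7}(z_t−z̄)(z_{t+1}−z̄) = 35.8594
Denominator Σ(z_t−z̄)² = 129.8750
r_1 = 35.8594 / 129.8750 = 0.276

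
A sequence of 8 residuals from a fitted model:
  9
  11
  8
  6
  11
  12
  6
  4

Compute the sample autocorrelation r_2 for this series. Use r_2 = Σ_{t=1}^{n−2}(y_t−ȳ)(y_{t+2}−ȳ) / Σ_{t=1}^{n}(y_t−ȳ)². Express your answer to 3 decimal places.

-0.659

Mean ȳ = (9 + 11 + 8 + 6 + 11 + 12 + 6 + 4)/8 = 8.3750
Deviations from mean: 0.6250, 2.6250, -0.3750, -2.3750, 2.6250, 3.6250, -2.3750, -4.3750
Σ(y_t−ȳ)(y_{t+2}−ȳ) = (-0.2344) + (-6.2344) + (-0.9844) + (-8.6094) + (-6.2344) + (-15.8594) = -38.1563
Denominator Σ(y_t−ȳ)² = 57.8750
r_2 = -38.1563 / 57.8750 = -0.659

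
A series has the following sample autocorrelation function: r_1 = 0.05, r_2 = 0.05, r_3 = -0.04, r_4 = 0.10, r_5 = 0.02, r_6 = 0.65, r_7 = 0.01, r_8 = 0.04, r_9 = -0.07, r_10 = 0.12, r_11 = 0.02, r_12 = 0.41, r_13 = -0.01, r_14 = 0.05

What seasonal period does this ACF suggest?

The largest autocorrelation is r_6 = 0.65, with a weaker echo at lag 12 (0.41); the remaining lags stay at or below 0.12.
The dominant spike at lag 6 indicates a seasonal period of 6.

6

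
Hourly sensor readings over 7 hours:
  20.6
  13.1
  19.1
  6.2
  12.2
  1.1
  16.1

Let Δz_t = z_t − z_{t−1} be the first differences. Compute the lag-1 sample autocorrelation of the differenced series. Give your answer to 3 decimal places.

First differences Δz: -7.5, 6.0, -12.9, 6.0, -11.1, 15.0
Mean of differences = -0.7500
Numerator Σ(Δz_t−Δz̄)(Δz_{t+1}−Δz̄) = -442.4625
Denominator Σ(Δz_t−Δz̄)² = 639.4950
r_1(Δz) = -442.4625 / 639.4950 = -0.692

-0.692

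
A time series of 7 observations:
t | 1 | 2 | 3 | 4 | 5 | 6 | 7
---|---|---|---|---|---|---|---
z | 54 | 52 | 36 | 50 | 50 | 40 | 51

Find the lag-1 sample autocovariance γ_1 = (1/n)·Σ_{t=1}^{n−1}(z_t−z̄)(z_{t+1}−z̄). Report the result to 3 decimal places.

-12.761

Mean z̄ = (54 + 52 + 36 + 50 + 50 + 40 + 51)/7 = 47.5714
Σ_{t=1}^{6}(z_t−z̄)(z_{t+1}−z̄) = -89.3265
γ_1 = -89.3265 / 7 = -12.761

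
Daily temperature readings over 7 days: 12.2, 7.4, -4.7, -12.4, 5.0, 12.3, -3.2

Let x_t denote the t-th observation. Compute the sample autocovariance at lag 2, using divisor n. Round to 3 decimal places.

-46.239

Mean x̄ = (12.2 + 7.4 − 4.7 − 12.4 + 5.0 + 12.3 − 3.2)/7 = 2.3714
Deviations: 9.8286, 5.0286, -7.0714, -14.7714, 2.6286, 9.9286, -5.5714
Σ_{t=1}^{5}(x_t−x̄)(x_{t+2}−x̄) = -323.6731
γ_2 = -323.6731 / 7 = -46.239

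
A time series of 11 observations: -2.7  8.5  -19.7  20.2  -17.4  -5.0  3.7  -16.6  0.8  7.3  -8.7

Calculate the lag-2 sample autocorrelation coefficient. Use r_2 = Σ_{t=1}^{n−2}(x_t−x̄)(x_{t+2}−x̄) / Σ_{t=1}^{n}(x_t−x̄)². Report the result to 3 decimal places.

0.165

Mean x̄ = (-2.7 + 8.5 − 19.7 + 20.2 − 17.4 − 5.0 + 3.7 − 16.6 + 0.8 + 7.3 − 8.7)/11 = -2.6909
Numerator Σ_{t=1}^{9}(x_t−x̄)(x_{t+2}−x̄) = 254.1371
Denominator Σ(x_t−x̄)² = 1542.6491
r_2 = 254.1371 / 1542.6491 = 0.165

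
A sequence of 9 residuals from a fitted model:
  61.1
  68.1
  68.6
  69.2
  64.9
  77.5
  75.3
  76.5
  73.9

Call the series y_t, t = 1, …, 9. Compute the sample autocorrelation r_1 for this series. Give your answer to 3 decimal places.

Mean ȳ = (61.1 + 68.1 + 68.6 + 69.2 + 64.9 + 77.5 + 75.3 + 76.5 + 73.9)/9 = 70.5667
Numerator Σ_{t=1}^{8}(y_t−ȳ)(y_{t+1}−ȳ) = 80.0256
Denominator Σ(y_t−ȳ)² = 250.3400
r_1 = 80.0256 / 250.3400 = 0.320

0.320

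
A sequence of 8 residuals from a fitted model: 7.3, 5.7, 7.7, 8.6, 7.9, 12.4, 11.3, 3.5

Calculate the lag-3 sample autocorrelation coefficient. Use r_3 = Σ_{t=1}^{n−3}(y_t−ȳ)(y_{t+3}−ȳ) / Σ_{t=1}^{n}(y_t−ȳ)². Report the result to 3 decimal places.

Mean ȳ = (7.3 + 5.7 + 7.7 + 8.6 + 7.9 + 12.4 + 11.3 + 3.5)/8 = 8.0500
Σ(y_t−ȳ)(y_{t+3}−ȳ) = (-0.4125) + (0.3525) + (-1.5225) + (1.7875) + (0.6825) = 0.8875
Denominator Σ(y_t−ȳ)² = 56.7200
r_3 = 0.8875 / 56.7200 = 0.016

0.016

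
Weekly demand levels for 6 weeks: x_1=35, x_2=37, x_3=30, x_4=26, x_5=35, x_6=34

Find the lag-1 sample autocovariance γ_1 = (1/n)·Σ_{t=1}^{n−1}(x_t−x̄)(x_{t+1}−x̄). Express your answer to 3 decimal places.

Mean x̄ = (35 + 37 + 30 + 26 + 35 + 34)/6 = 32.8333
Σ_{t=1}^{5}(x_t−x̄)(x_{t+1}−x̄) = 4.3056
γ_1 = 4.3056 / 6 = 0.718

0.718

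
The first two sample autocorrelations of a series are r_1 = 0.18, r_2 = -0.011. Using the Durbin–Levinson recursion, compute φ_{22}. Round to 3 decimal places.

-0.045

φ_{22} = (r_2 − r_1²) / (1 − r_1²)
r_1² = (0.18)² = 0.0324
Numerator = -0.011 − 0.0324 = -0.0434; denominator = 1 − 0.0324 = 0.9676
φ_{22} = -0.0434 / 0.9676 = -0.045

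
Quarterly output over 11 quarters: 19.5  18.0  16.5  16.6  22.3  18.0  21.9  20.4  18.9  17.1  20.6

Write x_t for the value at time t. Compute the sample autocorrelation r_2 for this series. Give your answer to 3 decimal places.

0.006

Mean x̄ = (19.5 + 18.0 + 16.5 + 16.6 + 22.3 + 18.0 + 21.9 + 20.4 + 18.9 + 17.1 + 20.6)/11 = 19.0727
Numerator Σ_{t=1}^{9}(x_t−x̄)(x_{t+2}−x̄) = 0.2331
Denominator Σ(x_t−x̄)² = 41.6418
r_2 = 0.2331 / 41.6418 = 0.006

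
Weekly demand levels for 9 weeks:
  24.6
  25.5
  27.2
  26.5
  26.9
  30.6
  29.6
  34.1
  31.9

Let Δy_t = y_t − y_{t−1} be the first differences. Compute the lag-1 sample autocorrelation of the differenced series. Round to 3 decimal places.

-0.674

First differences Δy: 0.9, 1.7, -0.7, 0.4, 3.7, -1.0, 4.5, -2.2
Mean of differences = 0.9125
Numerator Σ(Δy_t−Δȳ)(Δy_{t+1}−Δȳ) = -25.2402
Denominator Σ(Δy_t−Δȳ)² = 37.4688
r_1(Δy) = -25.2402 / 37.4688 = -0.674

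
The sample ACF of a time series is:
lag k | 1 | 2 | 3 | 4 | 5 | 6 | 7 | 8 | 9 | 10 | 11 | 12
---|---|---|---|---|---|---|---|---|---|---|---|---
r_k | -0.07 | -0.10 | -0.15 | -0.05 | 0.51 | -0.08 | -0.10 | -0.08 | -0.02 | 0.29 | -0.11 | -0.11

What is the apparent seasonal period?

5

The largest autocorrelation is r_5 = 0.51, with a weaker echo at lag 10 (0.29); the remaining lags stay at or below -0.02.
The dominant spike at lag 5 indicates a seasonal period of 5.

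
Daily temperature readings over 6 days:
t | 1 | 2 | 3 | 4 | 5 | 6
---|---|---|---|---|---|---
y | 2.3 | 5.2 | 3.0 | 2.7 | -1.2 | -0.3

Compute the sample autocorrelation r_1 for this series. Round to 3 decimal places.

Mean ȳ = (2.3 + 5.2 + 3.0 + 2.7 − 1.2 − 0.3)/6 = 1.9500
Deviations from mean: 0.3500, 3.2500, 1.0500, 0.7500, -3.1500, -2.2500
Σ(y_t−ȳ)(y_{t+1}−ȳ) = (1.1375) + (3.4125) + (0.7875) + (-2.3625) + (7.0875) = 10.0625
Denominator Σ(y_t−ȳ)² = 27.3350
r_1 = 10.0625 / 27.3350 = 0.368

0.368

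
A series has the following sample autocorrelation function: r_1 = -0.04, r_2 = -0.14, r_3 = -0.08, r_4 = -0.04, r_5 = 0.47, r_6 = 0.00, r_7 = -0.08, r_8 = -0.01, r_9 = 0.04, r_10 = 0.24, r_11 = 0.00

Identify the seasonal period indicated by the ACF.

The largest autocorrelation is r_5 = 0.47, with a weaker echo at lag 10 (0.24); the remaining lags stay at or below 0.04.
The dominant spike at lag 5 indicates a seasonal period of 5.

5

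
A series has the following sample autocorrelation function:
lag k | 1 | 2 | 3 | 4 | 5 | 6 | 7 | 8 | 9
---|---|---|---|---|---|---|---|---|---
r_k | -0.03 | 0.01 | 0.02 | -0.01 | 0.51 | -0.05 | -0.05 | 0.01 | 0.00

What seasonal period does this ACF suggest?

The largest autocorrelation is r_5 = 0.51; the remaining lags stay at or below 0.02.
The dominant spike at lag 5 indicates a seasonal period of 5.

5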